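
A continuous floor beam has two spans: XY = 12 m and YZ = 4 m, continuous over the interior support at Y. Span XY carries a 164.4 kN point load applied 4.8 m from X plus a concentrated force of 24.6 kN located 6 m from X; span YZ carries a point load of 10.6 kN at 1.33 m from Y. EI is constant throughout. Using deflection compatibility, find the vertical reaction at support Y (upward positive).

Take M_Y as the redundant. Released structure: two simple spans XY and YZ with a hinge at Y.
Discontinuity in slope at Y on the released structure — sum the simple-span end rotations:
  span XY: point load 164.4 at a = 4.8: Pab(L + a)/(6LEI) = 1326/EI
  span XY: point load 24.6 at a = 6: Pab(L + a)/(6LEI) = 221.4/EI
  span YZ: point load 10.6 at a = 1.33: Pab(L + b)/(6LEI) = 10.46/EI
  relative rotation θ_0 = (1547 + 10.46)/EI = 1558/EI
A unit hogging moment at Y produces rotation L₁/(3EI) + L₂/(3EI) = 5.333/EI.
Compatibility: M_Y·(L₁+L₂)/(3EI) = θ_0, giving M_Y = 292 kN·m (hogging).
Span XY, ΣM about X with M_Y applied at Y: R_Y^{XY}·12 = 936.7 + 292, so R_Y^{XY} = 102.4 kN and R_X = 189 − 102.4 = 86.6 kN.
Span YZ, ΣM about Z: R_Y^{YZ}·4 = 28.3 + 292, so R_Y^{YZ} = 80.09 kN and R_Z = 10.6 − 80.09 = -69.49 kN.
R_Y = 102.4 + 80.09 = 182.5 kN.

R_Y = 182.5 kN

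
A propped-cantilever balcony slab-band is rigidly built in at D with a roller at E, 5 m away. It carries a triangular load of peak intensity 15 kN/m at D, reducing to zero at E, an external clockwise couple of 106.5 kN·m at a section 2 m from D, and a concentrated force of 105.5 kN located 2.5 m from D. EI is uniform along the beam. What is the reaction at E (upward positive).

R_E = 60.92 kN

Release the roller at E. Primary structure: cantilever fixed at D.
Free-end deflection of the primary structure under the applied loading (downward +):
  triangular load, peak 15 at the fixed end: w₀L⁴/(30EI) = 312.5/EI
  clockwise couple 106.5 at a = 2: M₀a(2L − a)/(2EI) = 852/EI
  point load 105.5 at a = 2.5: Pa²(3L − a)/(6EI) = 1374/EI
  δ_0 = 2538/EI
Flexibility coefficient — unit upward force at E: δ_{EE} = L³/(3EI) = 41.67/EI.
The prop prevents deflection at E: R_E = δ_0/δ_{EE} = 2538/41.67 = 60.92 kN.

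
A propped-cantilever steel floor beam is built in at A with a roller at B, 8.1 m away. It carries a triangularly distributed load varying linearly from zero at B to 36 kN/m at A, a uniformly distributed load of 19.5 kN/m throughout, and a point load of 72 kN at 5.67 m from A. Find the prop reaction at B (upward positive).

R_B = 129 kN

Take the reaction at B as the redundant and release it; the primary structure is a cantilever fixed at A.
Free-end deflection of the primary structure under the applied loading (downward +):
  triangular load, peak 36 at the fixed end: w₀L⁴/(30EI) = 5166/EI
  UDL 19.5: wL⁴/(8EI) = 10493/EI
  point load 72 at a = 5.67: Pa²(3L − a)/(6EI) = 7187/EI
  δ_0 = 22845/EI
Tip deflection under a unit load at B: L³/(3EI) = 177.1/EI.
Compatibility at B: δ_0 − R_B·δ_{BB} = 0, so R_B = 22845/177.1 = 129 kN.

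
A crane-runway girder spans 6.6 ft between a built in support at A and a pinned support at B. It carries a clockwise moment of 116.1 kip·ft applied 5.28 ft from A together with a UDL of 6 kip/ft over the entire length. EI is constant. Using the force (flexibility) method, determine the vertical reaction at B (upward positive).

R_B = 40.18 kip

Choose R_B as the redundant. The primary structure is the cantilever fixed at A.
Primary-structure tip deflection at B by superposition:
  clockwise couple 116.1 at a = 5.28: M₀a(2L − a)/(2EI) = 2428/EI
  UDL 6: wL⁴/(8EI) = 1423/EI
  δ_0 = 3851/EI
Tip deflection under a unit load at B: L³/(3EI) = 95.83/EI.
Compatibility at B: δ_0 − R_B·δ_{BB} = 0, so R_B = 3851/95.83 = 40.18 kip.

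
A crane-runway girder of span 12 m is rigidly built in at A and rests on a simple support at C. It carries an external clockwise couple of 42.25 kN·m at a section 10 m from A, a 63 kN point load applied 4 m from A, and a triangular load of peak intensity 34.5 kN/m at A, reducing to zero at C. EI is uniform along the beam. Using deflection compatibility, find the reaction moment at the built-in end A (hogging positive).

Remove the prop at C; the released (primary) structure is a cantilever built in at A.
Downward deflection at the released point C due to the loads:
  clockwise couple 42.25 at a = 10: M₀a(2L − a)/(2EI) = 2958/EI
  point load 63 at a = 4: Pa²(3L − a)/(6EI) = 5376/EI
  triangular load, peak 34.5 at the fixed end: w₀L⁴/(30EI) = 23846/EI
  δ_0 = 32180/EI
Flexibility coefficient — unit upward force at C: δ_{CC} = L³/(3EI) = 576/EI.
Compatibility at C: δ_0 − R_C·δ_{CC} = 0, so R_C = 32180/576 = 55.87 kN.
Moment equilibrium about A: M_A = Σ(load moments about A) − R_C·L = 1122 − 55.87×12 = 451.8 kN·m.

M_A = 451.8 kN·m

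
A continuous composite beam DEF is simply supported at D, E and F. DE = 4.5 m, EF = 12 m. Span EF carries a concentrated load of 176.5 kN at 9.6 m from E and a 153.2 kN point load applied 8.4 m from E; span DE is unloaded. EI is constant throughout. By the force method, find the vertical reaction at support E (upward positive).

R_E = 182.2 kN

Release continuity at E by inserting a hinge; the redundant is the internal moment M_E. The primary structure is two simply-supported spans DE and EF.
End slopes at the hinge E, treating each span as simply supported:
  span EF: point load 176.5 at a = 9.6: Pab(L + b)/(6LEI) = 813.3/EI
  span EF: point load 153.2 at a = 8.4: Pab(L + b)/(6LEI) = 1004/EI
  relative rotation θ_0 = (0 + 1817)/EI = 1817/EI
A unit hogging moment at E produces rotation L₁/(3EI) + L₂/(3EI) = 5.5/EI.
Compatibility: M_E·(L₁+L₂)/(3EI) = θ_0, giving M_E = 330.4 kN·m (hogging).
Span DE, ΣM about D with M_E applied at E: R_E^{DE}·4.5 = 0 + 330.4, so R_E^{DE} = 73.42 kN and R_D = 0 − 73.42 = -73.42 kN.
Span EF, ΣM about F: R_E^{EF}·12 = 975.1 + 330.4, so R_E^{EF} = 108.8 kN and R_F = 329.7 − 108.8 = 220.9 kN.
R_E = 73.42 + 108.8 = 182.2 kN.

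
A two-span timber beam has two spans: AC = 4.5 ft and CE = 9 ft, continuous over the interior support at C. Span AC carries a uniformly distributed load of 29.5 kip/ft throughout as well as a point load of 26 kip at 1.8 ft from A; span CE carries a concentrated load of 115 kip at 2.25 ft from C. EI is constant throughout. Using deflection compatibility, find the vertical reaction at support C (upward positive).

R_C = 211.2 kip

Release continuity at C by inserting a hinge; the redundant is the internal moment M_C. The primary structure is two simply-supported spans AC and CE.
Discontinuity in slope at C on the released structure — sum the simple-span end rotations:
  span AC: UDL 29.5: wL³/(24EI) = 112/EI
  span AC: point load 26 at a = 1.8: Pab(L + a)/(6LEI) = 29.48/EI
  span CE: point load 115 at a = 2.25: Pab(L + b)/(6LEI) = 509.4/EI
  relative rotation θ_0 = (141.5 + 509.4)/EI = 650.9/EI
A unit hogging moment at C produces rotation L₁/(3EI) + L₂/(3EI) = 4.5/EI.
Compatibility: M_C·(L₁+L₂)/(3EI) = θ_0, giving M_C = 144.6 kip·ft (hogging).
Span AC, ΣM about A with M_C applied at C: R_C^{AC}·4.5 = 345.5 + 144.6, so R_C^{AC} = 108.9 kip and R_A = 158.8 − 108.9 = 49.83 kip.
Span CE, ΣM about E: R_C^{CE}·9 = 776.2 + 144.6, so R_C^{CE} = 102.3 kip and R_E = 115 − 102.3 = 12.68 kip.
R_C = 108.9 + 102.3 = 211.2 kip.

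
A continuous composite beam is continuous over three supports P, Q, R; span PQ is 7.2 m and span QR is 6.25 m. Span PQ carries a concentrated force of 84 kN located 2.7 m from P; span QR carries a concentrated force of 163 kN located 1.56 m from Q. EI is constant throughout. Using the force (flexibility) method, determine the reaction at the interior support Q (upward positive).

Take M_Q as the redundant. Released structure: two simple spans PQ and QR with a hinge at Q.
Rotations at Q on the released spans (each span's end-slope, ×1/EI):
  span PQ: point load 84 at a = 2.7: Pab(L + a)/(6LEI) = 233.9/EI
  span QR: point load 163 at a = 1.56: Pab(L + b)/(6LEI) = 347.9/EI
  relative rotation θ_0 = (233.9 + 347.9)/EI = 581.8/EI
A unit hogging moment at Q produces rotation L₁/(3EI) + L₂/(3EI) = 4.483/EI.
Compatibility: M_Q·(L₁+L₂)/(3EI) = θ_0, giving M_Q = 129.8 kN·m (hogging).
Span PQ, ΣM about P with M_Q applied at Q: R_Q^{PQ}·7.2 = 226.8 + 129.8, so R_Q^{PQ} = 49.52 kN and R_P = 84 − 49.52 = 34.48 kN.
Span QR, ΣM about R: R_Q^{QR}·6.25 = 764.5 + 129.8, so R_Q^{QR} = 143.1 kN and R_R = 163 − 143.1 = 19.92 kN.
R_Q = 49.52 + 143.1 = 192.6 kN.

R_Q = 192.6 kN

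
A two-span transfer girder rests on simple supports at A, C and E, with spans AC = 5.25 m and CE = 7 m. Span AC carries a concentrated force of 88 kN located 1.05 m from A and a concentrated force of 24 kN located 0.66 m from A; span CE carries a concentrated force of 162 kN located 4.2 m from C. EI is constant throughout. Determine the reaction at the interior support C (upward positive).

R_C = 129.2 kN

Take M_C as the redundant. Released structure: two simple spans AC and CE with a hinge at C.
End slopes at the hinge C, treating each span as simply supported:
  span AC: point load 88 at a = 1.05: Pab(L + a)/(6LEI) = 77.62/EI
  span AC: point load 24 at a = 0.66: Pab(L + a)/(6LEI) = 13.64/EI
  span CE: point load 162 at a = 4.2: Pab(L + b)/(6LEI) = 444.5/EI
  relative rotation θ_0 = (91.26 + 444.5)/EI = 535.8/EI
A unit hogging moment at C produces rotation L₁/(3EI) + L₂/(3EI) = 4.083/EI.
Slope continuity at C: θ_0 = M_C·4.083/EI, so M_C = 535.8/4.083 = 131.2 kN·m (hogging).
Span AC, ΣM about A with M_C applied at C: R_C^{AC}·5.25 = 108.2 + 131.2, so R_C^{AC} = 45.61 kN and R_A = 112 − 45.61 = 66.39 kN.
Span CE, ΣM about E: R_C^{CE}·7 = 453.6 + 131.2, so R_C^{CE} = 83.54 kN and R_E = 162 − 83.54 = 78.46 kN.
R_C = 45.61 + 83.54 = 129.2 kN.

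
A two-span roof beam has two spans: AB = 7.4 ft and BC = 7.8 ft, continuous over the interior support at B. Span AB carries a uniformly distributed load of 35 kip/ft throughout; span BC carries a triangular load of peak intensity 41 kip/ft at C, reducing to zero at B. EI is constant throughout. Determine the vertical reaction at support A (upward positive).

R_A = 103.6 kip

Insert a hinge at B; M_B is the redundant, and each span becomes simply supported.
End slopes at the hinge B, treating each span as simply supported:
  span AB: UDL 35: wL³/(24EI) = 591/EI
  span BC: triangular load, peak 41: 7w₀L³/(360EI) = 378.3/EI
  relative rotation θ_0 = (591 + 378.3)/EI = 969.3/EI
A unit hogging moment at B produces rotation L₁/(3EI) + L₂/(3EI) = 5.067/EI.
Slope continuity at B: θ_0 = M_B·5.067/EI, so M_B = 969.3/5.067 = 191.3 kip·ft (hogging).
Span AB, ΣM about A with M_B applied at B: R_B^{AB}·7.4 = 958.3 + 191.3, so R_B^{AB} = 155.4 kip and R_A = 259 − 155.4 = 103.6 kip.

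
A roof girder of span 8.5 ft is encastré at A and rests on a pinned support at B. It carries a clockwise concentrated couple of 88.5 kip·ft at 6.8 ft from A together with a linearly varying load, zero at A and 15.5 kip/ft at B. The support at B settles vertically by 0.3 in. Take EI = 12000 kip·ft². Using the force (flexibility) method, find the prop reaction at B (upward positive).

Remove the prop at B; the released (primary) structure is a cantilever built in at A.
Free-end deflection of the primary structure under the applied loading (downward +):
  clockwise couple 88.5 at a = 6.8: M₀a(2L − a)/(2EI) = 3069/EI
  triangular load, peak 15.5 at the free end: 11w₀L⁴/(120EI) = 7417/EI
  δ_0 = 10486/EI
Flexibility coefficient — unit upward force at B: δ_{BB} = L³/(3EI) = 204.7/EI.
With EI = 12000 kip·ft²: δ_0 = 0.87383 ft and δ_{BB} = 0.017059 ft/kip.
Compatibility — the beam at B must follow the support down by 0.025 ft: δ_0 − R_B·δ_{BB} = 0.025, so R_B = (0.87383 − 0.025)/0.017059 = 49.76 kip.

R_B = 49.76 kip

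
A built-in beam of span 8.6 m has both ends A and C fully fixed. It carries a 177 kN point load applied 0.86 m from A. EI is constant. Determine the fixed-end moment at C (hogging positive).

Release both end moments; the primary structure is a simply-supported span AC with redundants M_A and M_C.
End rotations of the released simple span under the applied load (×1/EI):
  at A: point load 177 at a = 0.86: Pab(L + b)/(6LEI) = 373.1/EI
  at C: point load 177 at a = 0.86: Pab(L + a)/(6LEI) = 216/EI
  θ_A0 = 373.1/EI,  θ_C0 = 216/EI
Flexibility coefficients: a unit moment at one end gives L/(3EI) there and L/(6EI) at the far end, so f₁₁ = f₂₂ = 2.867/EI and f₁₂ = f₂₁ = 1.433/EI.
Compatibility — zero rotation at each built-in end:
  2.867 M_A + 1.433 M_C = 373.1
  1.433 M_A + 2.867 M_C = 216
Solving the pair gives M_A = 123.3 kN·m and M_C = 13.7 kN·m (hogging).

M_C = 13.7 kN·m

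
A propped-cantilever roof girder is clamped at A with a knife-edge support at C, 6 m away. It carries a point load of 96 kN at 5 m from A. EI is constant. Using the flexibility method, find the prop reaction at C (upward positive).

Choose R_C as the redundant. The primary structure is the cantilever fixed at A.
Primary-structure tip deflection at C by superposition:
  point load 96 at a = 5: Pa²(3L − a)/(6EI) = 5200/EI
Tip deflection under a unit load at C: L³/(3EI) = 72/EI.
The prop prevents deflection at C: R_C = δ_0/δ_{CC} = 5200/72 = 72.22 kN.

R_C = 72.22 kN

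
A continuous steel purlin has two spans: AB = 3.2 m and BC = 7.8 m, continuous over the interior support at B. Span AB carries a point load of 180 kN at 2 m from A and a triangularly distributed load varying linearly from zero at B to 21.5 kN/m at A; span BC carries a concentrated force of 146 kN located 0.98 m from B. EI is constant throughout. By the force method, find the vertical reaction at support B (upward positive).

Insert a hinge at B; M_B is the redundant, and each span becomes simply supported.
End slopes at the hinge B, treating each span as simply supported:
  span AB: point load 180 at a = 2: Pab(L + a)/(6LEI) = 117/EI
  span AB: triangular load, peak 21.5: 7w₀L³/(360EI) = 13.7/EI
  span BC: point load 146 at a = 0.98: Pab(L + b)/(6LEI) = 304.8/EI
  relative rotation θ_0 = (130.7 + 304.8)/EI = 435.5/EI
A unit hogging moment at B produces rotation L₁/(3EI) + L₂/(3EI) = 3.667/EI.
Compatibility: M_B·(L₁+L₂)/(3EI) = θ_0, giving M_B = 118.8 kN·m (hogging).
Span AB, ΣM about A with M_B applied at B: R_B^{AB}·3.2 = 396.7 + 118.8, so R_B^{AB} = 161.1 kN and R_A = 214.4 − 161.1 = 53.31 kN.
Span BC, ΣM about C: R_B^{BC}·7.8 = 995.7 + 118.8, so R_B^{BC} = 142.9 kN and R_C = 146 − 142.9 = 3.115 kN.
R_B = 161.1 + 142.9 = 304 kN.

R_B = 304 kN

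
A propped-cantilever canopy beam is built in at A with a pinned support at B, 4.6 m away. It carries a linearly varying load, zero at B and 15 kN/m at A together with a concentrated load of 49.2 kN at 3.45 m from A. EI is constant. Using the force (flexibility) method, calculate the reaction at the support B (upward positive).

R_B = 38.03 kN

Choose R_B as the redundant. The primary structure is the cantilever fixed at A.
Free-end deflection of the primary structure under the applied loading (downward +):
  triangular load, peak 15 at the fixed end: w₀L⁴/(30EI) = 223.9/EI
  point load 49.2 at a = 3.45: Pa²(3L − a)/(6EI) = 1010/EI
  δ_0 = 1234/EI
Flexibility coefficient — unit upward force at B: δ_{BB} = L³/(3EI) = 32.45/EI.
The prop prevents deflection at B: R_B = δ_0/δ_{BB} = 1234/32.45 = 38.03 kN.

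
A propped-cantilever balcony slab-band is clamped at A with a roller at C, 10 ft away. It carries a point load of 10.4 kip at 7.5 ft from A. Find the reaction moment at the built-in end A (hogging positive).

M_A = 12.19 kip·ft

Remove the prop at C; the released (primary) structure is a cantilever built in at A.
Downward deflection at the released point C due to the loads:
  point load 10.4 at a = 7.5: Pa²(3L − a)/(6EI) = 2194/EI
Tip deflection under a unit load at C: L³/(3EI) = 333.3/EI.
The prop prevents deflection at C: R_C = δ_0/δ_{CC} = 2194/333.3 = 6.581 kip.
Moment equilibrium about A: M_A = Σ(load moments about A) − R_C·L = 78 − 6.581×10 = 12.19 kip·ft.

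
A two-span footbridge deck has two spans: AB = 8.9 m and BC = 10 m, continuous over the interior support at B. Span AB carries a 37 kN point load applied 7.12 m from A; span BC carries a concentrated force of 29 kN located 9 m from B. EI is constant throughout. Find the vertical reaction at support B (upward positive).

R_B = 38.85 kN

Take M_B as the redundant. Released structure: two simple spans AB and BC with a hinge at B.
End slopes at the hinge B, treating each span as simply supported:
  span AB: point load 37 at a = 7.12: Pab(L + a)/(6LEI) = 140.7/EI
  span BC: point load 29 at a = 9: Pab(L + b)/(6LEI) = 47.85/EI
  relative rotation θ_0 = (140.7 + 47.85)/EI = 188.5/EI
A unit hogging moment at B produces rotation L₁/(3EI) + L₂/(3EI) = 6.3/EI.
Compatibility: M_B·(L₁+L₂)/(3EI) = θ_0, giving M_B = 29.92 kN·m (hogging).
Span AB, ΣM about A with M_B applied at B: R_B^{AB}·8.9 = 263.4 + 29.92, so R_B^{AB} = 32.96 kN and R_A = 37 − 32.96 = 4.038 kN.
Span BC, ΣM about C: R_B^{BC}·10 = 29 + 29.92, so R_B^{BC} = 5.892 kN and R_C = 29 − 5.892 = 23.11 kN.
R_B = 32.96 + 5.892 = 38.85 kN.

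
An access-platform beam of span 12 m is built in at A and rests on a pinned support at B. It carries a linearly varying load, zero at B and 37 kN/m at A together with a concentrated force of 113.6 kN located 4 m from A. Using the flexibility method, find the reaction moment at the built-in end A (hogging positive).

Choose R_B as the redundant. The primary structure is the cantilever fixed at A.
Free-end deflection of the primary structure under the applied loading (downward +):
  triangular load, peak 37 at the fixed end: w₀L⁴/(30EI) = 25574/EI
  point load 113.6 at a = 4: Pa²(3L − a)/(6EI) = 9694/EI
  δ_0 = 35268/EI
Tip deflection under a unit load at B: L³/(3EI) = 576/EI.
The prop prevents deflection at B: R_B = δ_0/δ_{BB} = 35268/576 = 61.23 kN.
Moment equilibrium about A: M_A = Σ(load moments about A) − R_B·L = 1342 − 61.23×12 = 607.6 kN·m.

M_A = 607.6 kN·m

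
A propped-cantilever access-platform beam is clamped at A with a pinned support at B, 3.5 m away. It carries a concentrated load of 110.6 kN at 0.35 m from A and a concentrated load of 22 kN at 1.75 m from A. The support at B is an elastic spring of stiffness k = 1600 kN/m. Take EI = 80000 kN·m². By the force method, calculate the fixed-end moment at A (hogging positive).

M_A = 70.61 kN·m

Release the roller at B. Primary structure: cantilever fixed at A.
Downward deflection at the released point B due to the loads:
  point load 110.6 at a = 0.35: Pa²(3L − a)/(6EI) = 22.92/EI
  point load 22 at a = 1.75: Pa²(3L − a)/(6EI) = 98.26/EI
  δ_0 = 121.2/EI
Flexibility coefficient — unit upward force at B: δ_{BB} = L³/(3EI) = 14.29/EI.
With EI = 80000 kN·m²: δ_0 = 0.001515 m and δ_{BB} = 0.000179 m/kN.
Compatibility — the spring shortens by R_B/k under the reaction it provides: δ_0 − R_B·δ_{BB} = R_B/k. With 1/k = 0.000625 m/kN, R_B = δ_0 / (δ_{BB} + 1/k) = 0.001515 / (0.000179 + 0.000625) = 1.885 kN.
Moment equilibrium about A: M_A = Σ(load moments about A) − R_B·L = 77.21 − 1.885×3.5 = 70.61 kN·m.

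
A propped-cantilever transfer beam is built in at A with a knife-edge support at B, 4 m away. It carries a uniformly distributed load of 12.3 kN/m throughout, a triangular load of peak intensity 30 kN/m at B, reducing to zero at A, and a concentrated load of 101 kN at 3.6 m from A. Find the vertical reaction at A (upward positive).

Choose R_B as the redundant. The primary structure is the cantilever fixed at A.
Free-end deflection of the primary structure under the applied loading (downward +):
  UDL 12.3: wL⁴/(8EI) = 393.6/EI
  triangular load, peak 30 at the free end: 11w₀L⁴/(120EI) = 704/EI
  point load 101 at a = 3.6: Pa²(3L − a)/(6EI) = 1833/EI
  δ_0 = 2930/EI
Flexibility coefficient — unit upward force at B: δ_{BB} = L³/(3EI) = 21.33/EI.
Compatibility at B: δ_0 − R_B·δ_{BB} = 0, so R_B = 2930/21.33 = 137.4 kN.
Vertical equilibrium: R_A = ΣP − R_B = 210.2 − 137.4 = 72.85 kN.

R_A = 72.85 kN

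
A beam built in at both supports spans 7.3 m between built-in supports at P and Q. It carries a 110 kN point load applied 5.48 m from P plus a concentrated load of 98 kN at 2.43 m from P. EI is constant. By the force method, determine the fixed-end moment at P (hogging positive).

M_P = 143.5 kN·m

Release both end moments; the primary structure is a simply-supported span PQ with redundants M_P and M_Q.
On the primary (simply-supported) span, the end slopes from the loading are:
  at P: point load 110 at a = 5.48: Pab(L + b)/(6LEI) = 228.4/EI
  at Q: point load 110 at a = 5.48: Pab(L + a)/(6LEI) = 320.1/EI
  at P: point load 98 at a = 2.43: Pab(L + b)/(6LEI) = 322.2/EI
  at Q: point load 98 at a = 2.43: Pab(L + a)/(6LEI) = 257.6/EI
  θ_P0 = 550.7/EI,  θ_Q0 = 577.7/EI
Flexibility coefficients: a unit moment at one end gives L/(3EI) there and L/(6EI) at the far end, so f₁₁ = f₂₂ = 2.433/EI and f₁₂ = f₂₁ = 1.217/EI.
Compatibility — zero rotation at each built-in end:
  2.433 M_P + 1.217 M_Q = 550.7
  1.217 M_P + 2.433 M_Q = 577.7
Solving the pair gives M_P = 143.5 kN·m and M_Q = 165.7 kN·m (hogging).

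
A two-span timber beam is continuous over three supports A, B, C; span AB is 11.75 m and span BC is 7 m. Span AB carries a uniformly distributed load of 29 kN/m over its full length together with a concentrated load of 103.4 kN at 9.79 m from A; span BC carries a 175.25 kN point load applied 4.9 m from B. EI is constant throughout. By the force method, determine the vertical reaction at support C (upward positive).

R_C = 55.08 kN

Take M_B as the redundant. Released structure: two simple spans AB and BC with a hinge at B.
Rotations at B on the released spans (each span's end-slope, ×1/EI):
  span AB: UDL 29: wL³/(24EI) = 1960/EI
  span AB: point load 103.4 at a = 9.79: Pab(L + a)/(6LEI) = 606.2/EI
  span BC: point load 175.25 at a = 4.9: Pab(L + b)/(6LEI) = 390.7/EI
  relative rotation θ_0 = (2566 + 390.7)/EI = 2957/EI
A unit hogging moment at B produces rotation L₁/(3EI) + L₂/(3EI) = 6.25/EI.
Slope continuity at B: θ_0 = M_B·6.25/EI, so M_B = 2957/6.25 = 473.1 kN·m (hogging).
Span BC, ΣM about C: R_B^{BC}·7 = 368 + 473.1, so R_B^{BC} = 120.2 kN and R_C = 175.2 − 120.2 = 55.08 kN.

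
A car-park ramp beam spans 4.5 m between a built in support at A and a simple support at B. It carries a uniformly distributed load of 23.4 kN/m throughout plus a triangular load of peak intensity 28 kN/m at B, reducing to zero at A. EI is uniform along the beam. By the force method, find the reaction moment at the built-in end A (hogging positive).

M_A = 92.31 kN·m

Take the reaction at B as the redundant and release it; the primary structure is a cantilever fixed at A.
Downward deflection at the released point B due to the loads:
  UDL 23.4: wL⁴/(8EI) = 1199/EI
  triangular load, peak 28 at the free end: 11w₀L⁴/(120EI) = 1052/EI
  δ_0 = 2252/EI
Tip deflection under a unit load at B: L³/(3EI) = 30.38/EI.
The prop prevents deflection at B: R_B = δ_0/δ_{BB} = 2252/30.38 = 74.14 kN.
Moment equilibrium about A: M_A = Σ(load moments about A) − R_B·L = 425.9 − 74.14×4.5 = 92.31 kN·m.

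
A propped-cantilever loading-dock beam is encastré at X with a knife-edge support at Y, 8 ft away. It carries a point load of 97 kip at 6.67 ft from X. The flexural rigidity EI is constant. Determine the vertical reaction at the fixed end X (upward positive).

R_X = 23.97 kip

Remove the prop at Y; the released (primary) structure is a cantilever built in at X.
Downward deflection at the released point Y due to the loads:
  point load 97 at a = 6.67: Pa²(3L − a)/(6EI) = 12464/EI
Flexibility coefficient — unit upward force at Y: δ_{YY} = L³/(3EI) = 170.7/EI.
The prop prevents deflection at Y: R_Y = δ_0/δ_{YY} = 12464/170.7 = 73.03 kip.
Vertical equilibrium: R_X = ΣP − R_Y = 97 − 73.03 = 23.97 kip.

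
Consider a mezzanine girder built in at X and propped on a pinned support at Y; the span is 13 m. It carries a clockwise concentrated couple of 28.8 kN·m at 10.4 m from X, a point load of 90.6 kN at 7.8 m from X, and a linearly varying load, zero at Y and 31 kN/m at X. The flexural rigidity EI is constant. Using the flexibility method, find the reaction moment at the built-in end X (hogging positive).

Remove the prop at Y; the released (primary) structure is a cantilever built in at X.
Primary-structure tip deflection at Y by superposition:
  clockwise couple 28.8 at a = 10.4: M₀a(2L − a)/(2EI) = 2336/EI
  point load 90.6 at a = 7.8: Pa²(3L − a)/(6EI) = 28663/EI
  triangular load, peak 31 at the fixed end: w₀L⁴/(30EI) = 29513/EI
  δ_0 = 60512/EI
Flexibility coefficient — unit upward force at Y: δ_{YY} = L³/(3EI) = 732.3/EI.
The prop prevents deflection at Y: R_Y = δ_0/δ_{YY} = 60512/732.3 = 82.63 kN.
Moment equilibrium about X: M_X = Σ(load moments about X) − R_Y·L = 1609 − 82.63×13 = 534.5 kN·m.

M_X = 534.5 kN·m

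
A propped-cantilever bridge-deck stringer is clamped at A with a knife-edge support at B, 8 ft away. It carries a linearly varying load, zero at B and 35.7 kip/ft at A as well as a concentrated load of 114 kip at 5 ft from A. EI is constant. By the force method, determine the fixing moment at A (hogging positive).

Choose R_B as the redundant. The primary structure is the cantilever fixed at A.
Downward deflection at the released point B due to the loads:
  triangular load, peak 35.7 at the fixed end: w₀L⁴/(30EI) = 4874/EI
  point load 114 at a = 5: Pa²(3L − a)/(6EI) = 9025/EI
  δ_0 = 13899/EI
Flexibility coefficient — unit upward force at B: δ_{BB} = L³/(3EI) = 170.7/EI.
Compatibility at B: δ_0 − R_B·δ_{BB} = 0, so R_B = 13899/170.7 = 81.44 kip.
Moment equilibrium about A: M_A = Σ(load moments about A) − R_B·L = 950.8 − 81.44×8 = 299.3 kip·ft.

M_A = 299.3 kip·ft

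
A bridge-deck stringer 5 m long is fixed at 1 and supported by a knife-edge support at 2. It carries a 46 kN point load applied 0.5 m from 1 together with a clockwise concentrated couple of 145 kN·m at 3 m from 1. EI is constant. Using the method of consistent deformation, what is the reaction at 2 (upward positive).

R_2 = 37.21 kN

Release the roller at 2. Primary structure: cantilever fixed at 1.
Free-end deflection of the primary structure under the applied loading (downward +):
  point load 46 at a = 0.5: Pa²(3L − a)/(6EI) = 27.79/EI
  clockwise couple 145 at a = 3: M₀a(2L − a)/(2EI) = 1522/EI
  δ_0 = 1550/EI
Flexibility coefficient — unit upward force at 2: δ_{22} = L³/(3EI) = 41.67/EI.
The prop prevents deflection at 2: R_2 = δ_0/δ_{22} = 1550/41.67 = 37.21 kN.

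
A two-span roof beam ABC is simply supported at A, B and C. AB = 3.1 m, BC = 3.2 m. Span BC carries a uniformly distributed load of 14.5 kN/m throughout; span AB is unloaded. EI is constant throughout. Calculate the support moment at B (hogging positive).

Take M_B as the redundant. Released structure: two simple spans AB and BC with a hinge at B.
Discontinuity in slope at B on the released structure — sum the simple-span end rotations:
  span BC: UDL 14.5: wL³/(24EI) = 19.8/EI
  relative rotation θ_0 = (0 + 19.8)/EI = 19.8/EI
A unit hogging moment at B produces rotation L₁/(3EI) + L₂/(3EI) = 2.1/EI.
Compatibility: M_B·(L₁+L₂)/(3EI) = θ_0, giving M_B = 9.427 kN·m (hogging).

M_B = 9.427 kN·m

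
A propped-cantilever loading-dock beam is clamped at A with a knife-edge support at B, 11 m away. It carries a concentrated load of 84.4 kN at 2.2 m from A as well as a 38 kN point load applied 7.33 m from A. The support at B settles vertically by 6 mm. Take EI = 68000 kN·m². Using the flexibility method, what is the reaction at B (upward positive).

R_B = 23.5 kN

Take the reaction at B as the redundant and release it; the primary structure is a cantilever fixed at A.
Primary-structure tip deflection at B by superposition:
  point load 84.4 at a = 2.2: Pa²(3L − a)/(6EI) = 2097/EI
  point load 38 at a = 7.33: Pa²(3L − a)/(6EI) = 8735/EI
  δ_0 = 10832/EI
Flexibility coefficient — unit upward force at B: δ_{BB} = L³/(3EI) = 443.7/EI.
With EI = 68000 kN·m²: δ_0 = 0.15929 m and δ_{BB} = 0.006525 m/kN.
Compatibility — the beam at B must follow the support down by 0.006 m: δ_0 − R_B·δ_{BB} = 0.006, so R_B = (0.15929 − 0.006)/0.006525 = 23.5 kN.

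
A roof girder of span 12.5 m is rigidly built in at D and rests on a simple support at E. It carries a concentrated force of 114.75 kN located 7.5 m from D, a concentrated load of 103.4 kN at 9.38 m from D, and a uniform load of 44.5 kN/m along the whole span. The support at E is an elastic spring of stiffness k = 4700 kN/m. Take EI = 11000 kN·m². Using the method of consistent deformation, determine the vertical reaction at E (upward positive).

Remove the prop at E; the released (primary) structure is a cantilever built in at D.
Free-end deflection of the primary structure under the applied loading (downward +):
  point load 114.75 at a = 7.5: Pa²(3L − a)/(6EI) = 32273/EI
  point load 103.4 at a = 9.38: Pa²(3L − a)/(6EI) = 42637/EI
  UDL 44.5: wL⁴/(8EI) = 135803/EI
  δ_0 = 210714/EI
Tip deflection under a unit load at E: L³/(3EI) = 651/EI.
With EI = 11000 kN·m²: δ_0 = 19.156 m and δ_{EE} = 0.059186 m/kN.
Compatibility — the spring shortens by R_E/k under the reaction it provides: δ_0 − R_E·δ_{EE} = R_E/k. With 1/k = 0.000213 m/kN, R_E = δ_0 / (δ_{EE} + 1/k) = 19.156 / (0.059186 + 0.000213) = 322.5 kN.

R_E = 322.5 kN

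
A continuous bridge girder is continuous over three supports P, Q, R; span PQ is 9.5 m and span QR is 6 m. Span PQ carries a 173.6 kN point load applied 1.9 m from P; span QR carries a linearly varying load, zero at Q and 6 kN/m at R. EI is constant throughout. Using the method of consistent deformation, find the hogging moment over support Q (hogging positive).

Insert a hinge at Q; M_Q is the redundant, and each span becomes simply supported.
Discontinuity in slope at Q on the released structure — sum the simple-span end rotations:
  span PQ: point load 173.6 at a = 1.9: Pab(L + a)/(6LEI) = 501.4/EI
  span QR: triangular load, peak 6: 7w₀L³/(360EI) = 25.2/EI
  relative rotation θ_0 = (501.4 + 25.2)/EI = 526.6/EI
A unit hogging moment at Q produces rotation L₁/(3EI) + L₂/(3EI) = 5.167/EI.
Compatibility: M_Q·(L₁+L₂)/(3EI) = θ_0, giving M_Q = 101.9 kN·m (hogging).

M_Q = 101.9 kN·m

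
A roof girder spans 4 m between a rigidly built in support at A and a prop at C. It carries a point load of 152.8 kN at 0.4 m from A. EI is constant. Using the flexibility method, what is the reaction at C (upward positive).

R_C = 2.216 kN

Take the reaction at C as the redundant and release it; the primary structure is a cantilever fixed at A.
Downward deflection at the released point C due to the loads:
  point load 152.8 at a = 0.4: Pa²(3L − a)/(6EI) = 47.27/EI
Tip deflection under a unit load at C: L³/(3EI) = 21.33/EI.
The prop prevents deflection at C: R_C = δ_0/δ_{CC} = 47.27/21.33 = 2.216 kN.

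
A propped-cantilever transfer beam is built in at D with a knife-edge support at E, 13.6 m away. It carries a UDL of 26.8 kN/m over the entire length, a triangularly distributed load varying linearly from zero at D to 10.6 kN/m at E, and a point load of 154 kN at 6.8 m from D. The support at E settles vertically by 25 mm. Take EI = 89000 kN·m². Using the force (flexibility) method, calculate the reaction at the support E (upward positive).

R_E = 221.8 kN

Choose R_E as the redundant. The primary structure is the cantilever fixed at D.
Free-end deflection of the primary structure under the applied loading (downward +):
  UDL 26.8: wL⁴/(8EI) = 114604/EI
  triangular load, peak 10.6 at the free end: 11w₀L⁴/(120EI) = 33241/EI
  point load 154 at a = 6.8: Pa²(3L − a)/(6EI) = 40352/EI
  δ_0 = 188197/EI
Tip deflection under a unit load at E: L³/(3EI) = 838.5/EI.
With EI = 89000 kN·m²: δ_0 = 2.1146 m and δ_{EE} = 0.009421 m/kN.
Compatibility — the beam at E must follow the support down by 0.025 m: δ_0 − R_E·δ_{EE} = 0.025, so R_E = (2.1146 − 0.025)/0.009421 = 221.8 kN.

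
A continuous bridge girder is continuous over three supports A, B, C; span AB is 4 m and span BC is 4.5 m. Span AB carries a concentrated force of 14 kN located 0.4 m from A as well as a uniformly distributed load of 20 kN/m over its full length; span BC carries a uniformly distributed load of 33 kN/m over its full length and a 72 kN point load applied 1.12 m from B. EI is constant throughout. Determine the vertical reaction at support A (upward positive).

R_A = 29.49 kN

Release continuity at B by inserting a hinge; the redundant is the internal moment M_B. The primary structure is two simply-supported spans AB and BC.
End slopes at the hinge B, treating each span as simply supported:
  span AB: point load 14 at a = 0.4: Pab(L + a)/(6LEI) = 3.696/EI
  span AB: UDL 20: wL³/(24EI) = 53.33/EI
  span BC: UDL 33: wL³/(24EI) = 125.3/EI
  span BC: point load 72 at a = 1.12: Pab(L + b)/(6LEI) = 79.55/EI
  relative rotation θ_0 = (57.03 + 204.8)/EI = 261.9/EI
A unit hogging moment at B produces rotation L₁/(3EI) + L₂/(3EI) = 2.833/EI.
Compatibility: M_B·(L₁+L₂)/(3EI) = θ_0, giving M_B = 92.43 kN·m (hogging).
Span AB, ΣM about A with M_B applied at B: R_B^{AB}·4 = 165.6 + 92.43, so R_B^{AB} = 64.51 kN and R_A = 94 − 64.51 = 29.49 kN.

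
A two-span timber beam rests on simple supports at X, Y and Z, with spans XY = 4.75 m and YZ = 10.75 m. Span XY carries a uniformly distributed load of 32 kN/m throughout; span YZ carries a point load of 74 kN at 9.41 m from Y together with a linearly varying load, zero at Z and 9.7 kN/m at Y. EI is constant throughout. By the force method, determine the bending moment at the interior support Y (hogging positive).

M_Y = 113.3 kN·m

Take M_Y as the redundant. Released structure: two simple spans XY and YZ with a hinge at Y.
Discontinuity in slope at Y on the released structure — sum the simple-span end rotations:
  span XY: UDL 32: wL³/(24EI) = 142.9/EI
  span YZ: point load 74 at a = 9.41: Pab(L + b)/(6LEI) = 174.9/EI
  span YZ: triangular load, peak 9.7: w₀L³/(45EI) = 267.8/EI
  relative rotation θ_0 = (142.9 + 442.7)/EI = 585.6/EI
A unit hogging moment at Y produces rotation L₁/(3EI) + L₂/(3EI) = 5.167/EI.
Compatibility: M_Y·(L₁+L₂)/(3EI) = θ_0, giving M_Y = 113.3 kN·m (hogging).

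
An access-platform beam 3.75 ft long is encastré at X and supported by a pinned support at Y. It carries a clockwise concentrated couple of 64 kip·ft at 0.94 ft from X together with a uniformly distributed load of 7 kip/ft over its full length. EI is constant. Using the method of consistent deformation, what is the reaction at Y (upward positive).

R_Y = 21.07 kip

Remove the prop at Y; the released (primary) structure is a cantilever built in at X.
Deflection at Y on the released cantilever, summing each load's contribution:
  clockwise couple 64 at a = 0.94: M₀a(2L − a)/(2EI) = 197.3/EI
  UDL 7: wL⁴/(8EI) = 173/EI
  δ_0 = 370.4/EI
Flexibility coefficient — unit upward force at Y: δ_{YY} = L³/(3EI) = 17.58/EI.
Compatibility at Y: δ_0 − R_Y·δ_{YY} = 0, so R_Y = 370.4/17.58 = 21.07 kip.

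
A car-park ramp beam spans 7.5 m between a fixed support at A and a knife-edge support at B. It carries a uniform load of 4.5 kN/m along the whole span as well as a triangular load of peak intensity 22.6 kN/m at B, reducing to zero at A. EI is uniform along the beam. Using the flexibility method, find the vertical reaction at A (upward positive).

R_A = 59.23 kN

Take the reaction at B as the redundant and release it; the primary structure is a cantilever fixed at A.
Deflection at B on the released cantilever, summing each load's contribution:
  UDL 4.5: wL⁴/(8EI) = 1780/EI
  triangular load, peak 22.6 at the free end: 11w₀L⁴/(120EI) = 6555/EI
  δ_0 = 8335/EI
Tip deflection under a unit load at B: L³/(3EI) = 140.6/EI.
The prop prevents deflection at B: R_B = δ_0/δ_{BB} = 8335/140.6 = 59.27 kN.
Vertical equilibrium: R_A = ΣP − R_B = 118.5 − 59.27 = 59.23 kN.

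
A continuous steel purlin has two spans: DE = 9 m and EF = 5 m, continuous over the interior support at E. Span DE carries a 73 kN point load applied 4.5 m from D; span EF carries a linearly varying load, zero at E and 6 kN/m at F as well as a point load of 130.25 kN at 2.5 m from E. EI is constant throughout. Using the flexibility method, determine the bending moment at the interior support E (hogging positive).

Release continuity at E by inserting a hinge; the redundant is the internal moment M_E. The primary structure is two simply-supported spans DE and EF.
Rotations at E on the released spans (each span's end-slope, ×1/EI):
  span DE: point load 73 at a = 4.5: Pab(L + a)/(6LEI) = 369.6/EI
  span EF: triangular load, peak 6: 7w₀L³/(360EI) = 14.58/EI
  span EF: point load 130.25 at a = 2.5: Pab(L + b)/(6LEI) = 203.5/EI
  relative rotation θ_0 = (369.6 + 218.1)/EI = 587.7/EI
A unit hogging moment at E produces rotation L₁/(3EI) + L₂/(3EI) = 4.667/EI.
Slope continuity at E: θ_0 = M_E·4.667/EI, so M_E = 587.7/4.667 = 125.9 kN·m (hogging).

M_E = 125.9 kN·m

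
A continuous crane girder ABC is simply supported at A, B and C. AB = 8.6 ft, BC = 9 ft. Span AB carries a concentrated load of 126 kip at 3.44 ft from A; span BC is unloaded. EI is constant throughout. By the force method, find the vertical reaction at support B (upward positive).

R_B = 70.63 kip

Insert a hinge at B; M_B is the redundant, and each span becomes simply supported.
End slopes at the hinge B, treating each span as simply supported:
  span AB: point load 126 at a = 3.44: Pab(L + a)/(6LEI) = 521.9/EI
  relative rotation θ_0 = (521.9 + 0)/EI = 521.9/EI
A unit hogging moment at B produces rotation L₁/(3EI) + L₂/(3EI) = 5.867/EI.
Compatibility: M_B·(L₁+L₂)/(3EI) = θ_0, giving M_B = 88.95 kip·ft (hogging).
Span AB, ΣM about A with M_B applied at B: R_B^{AB}·8.6 = 433.4 + 88.95, so R_B^{AB} = 60.74 kip and R_A = 126 − 60.74 = 65.26 kip.
Span BC, ΣM about C: R_B^{BC}·9 = 0 + 88.95, so R_B^{BC} = 9.884 kip and R_C = 0 − 9.884 = -9.884 kip.
R_B = 60.74 + 9.884 = 70.63 kip.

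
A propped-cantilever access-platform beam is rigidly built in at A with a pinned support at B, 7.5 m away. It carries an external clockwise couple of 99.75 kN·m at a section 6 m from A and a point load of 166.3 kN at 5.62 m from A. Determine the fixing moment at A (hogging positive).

Take the reaction at B as the redundant and release it; the primary structure is a cantilever fixed at A.
Primary-structure tip deflection at B by superposition:
  clockwise couple 99.75 at a = 6: M₀a(2L − a)/(2EI) = 2693/EI
  point load 166.3 at a = 5.62: Pa²(3L − a)/(6EI) = 14777/EI
  δ_0 = 17470/EI
Tip deflection under a unit load at B: L³/(3EI) = 140.6/EI.
Compatibility at B: δ_0 − R_B·δ_{BB} = 0, so R_B = 17470/140.6 = 124.2 kN.
Moment equilibrium about A: M_A = Σ(load moments about A) − R_B·L = 1034 − 124.2×7.5 = 102.6 kN·m.

M_A = 102.6 kN·m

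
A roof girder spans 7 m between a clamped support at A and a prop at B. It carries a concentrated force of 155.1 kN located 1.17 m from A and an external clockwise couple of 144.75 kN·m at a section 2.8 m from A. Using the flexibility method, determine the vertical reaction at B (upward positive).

R_B = 25.99 kN

Choose R_B as the redundant. The primary structure is the cantilever fixed at A.
Primary-structure tip deflection at B by superposition:
  point load 155.1 at a = 1.17: Pa²(3L − a)/(6EI) = 701.7/EI
  clockwise couple 144.75 at a = 2.8: M₀a(2L − a)/(2EI) = 2270/EI
  δ_0 = 2971/EI
Tip deflection under a unit load at B: L³/(3EI) = 114.3/EI.
The prop prevents deflection at B: R_B = δ_0/δ_{BB} = 2971/114.3 = 25.99 kN.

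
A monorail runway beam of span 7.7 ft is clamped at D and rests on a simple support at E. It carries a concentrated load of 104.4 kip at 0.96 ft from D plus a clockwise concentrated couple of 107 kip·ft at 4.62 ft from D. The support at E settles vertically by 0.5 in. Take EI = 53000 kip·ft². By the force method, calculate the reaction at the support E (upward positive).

Take the reaction at E as the redundant and release it; the primary structure is a cantilever fixed at D.
Primary-structure tip deflection at E by superposition:
  point load 104.4 at a = 0.96: Pa²(3L − a)/(6EI) = 355/EI
  clockwise couple 107 at a = 4.62: M₀a(2L − a)/(2EI) = 2664/EI
  δ_0 = 3020/EI
Tip deflection under a unit load at E: L³/(3EI) = 152.2/EI.
With EI = 53000 kip·ft²: δ_0 = 0.056972 ft and δ_{EE} = 0.002871 ft/kip.
Compatibility — the beam at E must follow the support down by 0.04167 ft: δ_0 − R_E·δ_{EE} = 0.04167, so R_E = (0.056972 − 0.04167)/0.002871 = 5.331 kip.

R_E = 5.331 kip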